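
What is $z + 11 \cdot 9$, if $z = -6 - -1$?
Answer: $94$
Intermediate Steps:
$z = -5$ ($z = -6 + 1 = -5$)
$z + 11 \cdot 9 = -5 + 11 \cdot 9 = -5 + 99 = 94$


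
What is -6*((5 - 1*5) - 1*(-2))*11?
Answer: -132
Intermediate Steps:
-6*((5 - 1*5) - 1*(-2))*11 = -6*((5 - 5) + 2)*11 = -6*(0 + 2)*11 = -6*2*11 = -12*11 = -132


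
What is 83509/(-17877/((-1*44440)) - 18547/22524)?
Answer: -206905238760/1043483 ≈ -1.9828e+5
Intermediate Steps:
83509/(-17877/((-1*44440)) - 18547/22524) = 83509/(-17877/(-44440) - 18547*1/22524) = 83509/(-17877*(-1/44440) - 18547/22524) = 83509/(177/440 - 18547/22524) = 83509/(-1043483/2477640) = 83509*(-2477640/1043483) = -206905238760/1043483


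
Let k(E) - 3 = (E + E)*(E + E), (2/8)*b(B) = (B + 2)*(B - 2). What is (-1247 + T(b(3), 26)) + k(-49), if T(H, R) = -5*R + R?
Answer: 8256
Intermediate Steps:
b(B) = 4*(-2 + B)*(2 + B) (b(B) = 4*((B + 2)*(B - 2)) = 4*((2 + B)*(-2 + B)) = 4*((-2 + B)*(2 + B)) = 4*(-2 + B)*(2 + B))
T(H, R) = -4*R
k(E) = 3 + 4*E² (k(E) = 3 + (E + E)*(E + E) = 3 + (2*E)*(2*E) = 3 + 4*E²)
(-1247 + T(b(3), 26)) + k(-49) = (-1247 - 4*26) + (3 + 4*(-49)²) = (-1247 - 104) + (3 + 4*2401) = -1351 + (3 + 9604) = -1351 + 9607 = 8256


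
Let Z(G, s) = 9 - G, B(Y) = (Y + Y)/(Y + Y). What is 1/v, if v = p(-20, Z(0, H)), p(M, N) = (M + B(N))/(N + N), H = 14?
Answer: -18/19 ≈ -0.94737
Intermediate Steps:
B(Y) = 1 (B(Y) = (2*Y)/((2*Y)) = (2*Y)*(1/(2*Y)) = 1)
p(M, N) = (1 + M)/(2*N) (p(M, N) = (M + 1)/(N + N) = (1 + M)/((2*N)) = (1 + M)*(1/(2*N)) = (1 + M)/(2*N))
v = -19/18 (v = (1 - 20)/(2*(9 - 1*0)) = (½)*(-19)/(9 + 0) = (½)*(-19)/9 = (½)*(⅑)*(-19) = -19/18 ≈ -1.0556)
1/v = 1/(-19/18) = -18/19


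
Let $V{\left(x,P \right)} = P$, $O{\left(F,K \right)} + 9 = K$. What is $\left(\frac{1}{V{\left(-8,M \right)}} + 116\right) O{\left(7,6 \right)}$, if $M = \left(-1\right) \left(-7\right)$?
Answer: $- \frac{2439}{7} \approx -348.43$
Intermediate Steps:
$O{\left(F,K \right)} = -9 + K$
$M = 7$
$\left(\frac{1}{V{\left(-8,M \right)}} + 116\right) O{\left(7,6 \right)} = \left(\frac{1}{7} + 116\right) \left(-9 + 6\right) = \left(\frac{1}{7} + 116\right) \left(-3\right) = \frac{813}{7} \left(-3\right) = - \frac{2439}{7}$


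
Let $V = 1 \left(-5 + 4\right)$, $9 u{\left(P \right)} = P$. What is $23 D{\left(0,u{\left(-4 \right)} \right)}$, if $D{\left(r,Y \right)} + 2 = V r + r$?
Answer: $-46$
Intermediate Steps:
$u{\left(P \right)} = \frac{P}{9}$
$V = -1$ ($V = 1 \left(-1\right) = -1$)
$D{\left(r,Y \right)} = -2$ ($D{\left(r,Y \right)} = -2 + \left(- r + r\right) = -2 + 0 = -2$)
$23 D{\left(0,u{\left(-4 \right)} \right)} = 23 \left(-2\right) = -46$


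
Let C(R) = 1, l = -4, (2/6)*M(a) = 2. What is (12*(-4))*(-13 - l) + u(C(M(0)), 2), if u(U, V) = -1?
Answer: 431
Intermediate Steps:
M(a) = 6 (M(a) = 3*2 = 6)
(12*(-4))*(-13 - l) + u(C(M(0)), 2) = (12*(-4))*(-13 - 1*(-4)) - 1 = -48*(-13 + 4) - 1 = -48*(-9) - 1 = 432 - 1 = 431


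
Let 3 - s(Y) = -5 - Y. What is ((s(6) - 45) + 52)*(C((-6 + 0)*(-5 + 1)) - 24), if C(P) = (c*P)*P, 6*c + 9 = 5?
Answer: -8568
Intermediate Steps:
c = -⅔ (c = -3/2 + (⅙)*5 = -3/2 + ⅚ = -⅔ ≈ -0.66667)
s(Y) = 8 + Y (s(Y) = 3 - (-5 - Y) = 3 + (5 + Y) = 8 + Y)
C(P) = -2*P²/3 (C(P) = (-2*P/3)*P = -2*P²/3)
((s(6) - 45) + 52)*(C((-6 + 0)*(-5 + 1)) - 24) = (((8 + 6) - 45) + 52)*(-2*(-6 + 0)²*(-5 + 1)²/3 - 24) = ((14 - 45) + 52)*(-2*(-6*(-4))²/3 - 24) = (-31 + 52)*(-⅔*24² - 24) = 21*(-⅔*576 - 24) = 21*(-384 - 24) = 21*(-408) = -8568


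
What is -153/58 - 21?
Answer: -1371/58 ≈ -23.638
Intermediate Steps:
-153/58 - 21 = -1371/58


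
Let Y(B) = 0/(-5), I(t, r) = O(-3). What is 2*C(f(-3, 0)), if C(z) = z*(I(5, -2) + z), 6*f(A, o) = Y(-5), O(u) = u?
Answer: 0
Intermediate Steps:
I(t, r) = -3
Y(B) = 0 (Y(B) = 0*(-1/5) = 0)
f(A, o) = 0 (f(A, o) = (1/6)*0 = 0)
C(z) = z*(-3 + z)
2*C(f(-3, 0)) = 2*(0*(-3 + 0)) = 2*(0*(-3)) = 2*0 = 0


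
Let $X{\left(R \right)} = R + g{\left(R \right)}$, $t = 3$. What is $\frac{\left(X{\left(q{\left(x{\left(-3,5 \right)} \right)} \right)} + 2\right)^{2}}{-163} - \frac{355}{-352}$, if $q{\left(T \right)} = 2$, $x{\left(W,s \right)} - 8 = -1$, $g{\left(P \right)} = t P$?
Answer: $\frac{22665}{57376} \approx 0.39503$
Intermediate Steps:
$g{\left(P \right)} = 3 P$
$x{\left(W,s \right)} = 7$ ($x{\left(W,s \right)} = 8 - 1 = 7$)
$X{\left(R \right)} = 4 R$ ($X{\left(R \right)} = R + 3 R = 4 R$)
$\frac{\left(X{\left(q{\left(x{\left(-3,5 \right)} \right)} \right)} + 2\right)^{2}}{-163} - \frac{355}{-352} = \frac{\left(4 \cdot 2 + 2\right)^{2}}{-163} - \frac{355}{-352} = \left(8 + 2\right)^{2} \left(- \frac{1}{163}\right) - - \frac{355}{352} = 10^{2} \left(- \frac{1}{163}\right) + \frac{355}{352} = 100 \left(- \frac{1}{163}\right) + \frac{355}{352} = - \frac{100}{163} + \frac{355}{352} = \frac{22665}{57376}$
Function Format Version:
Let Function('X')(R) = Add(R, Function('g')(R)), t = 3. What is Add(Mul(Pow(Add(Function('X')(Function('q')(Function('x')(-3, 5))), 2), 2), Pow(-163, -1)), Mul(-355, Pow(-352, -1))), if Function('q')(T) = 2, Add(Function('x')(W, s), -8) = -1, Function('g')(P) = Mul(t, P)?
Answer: Rational(22665, 57376) ≈ 0.39503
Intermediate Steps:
Function('g')(P) = Mul(3, P)
Function('x')(W, s) = 7 (Function('x')(W, s) = Add(8, -1) = 7)
Function('X')(R) = Mul(4, R) (Function('X')(R) = Add(R, Mul(3, R)) = Mul(4, R))
Add(Mul(Pow(Add(Function('X')(Function('q')(Function('x')(-3, 5))), 2), 2), Pow(-163, -1)), Mul(-355, Pow(-352, -1))) = Add(Mul(Pow(Add(Mul(4, 2), 2), 2), Pow(-163, -1)), Mul(-355, Pow(-352, -1))) = Add(Mul(Pow(Add(8, 2), 2), Rational(-1, 163)), Mul(-355, Rational(-1, 352))) = Add(Mul(Pow(10, 2), Rational(-1, 163)), Rational(355, 352)) = Add(Mul(100, Rational(-1, 163)), Rational(355, 352)) = Add(Rational(-100, 163), Rational(355, 352)) = Rational(22665, 57376)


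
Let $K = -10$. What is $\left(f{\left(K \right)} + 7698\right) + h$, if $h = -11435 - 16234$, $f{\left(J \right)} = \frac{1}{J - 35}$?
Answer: $- \frac{898696}{45} \approx -19971.0$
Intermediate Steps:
$f{\left(J \right)} = \frac{1}{-35 + J}$
$h = -27669$ ($h = -11435 - 16234 = -27669$)
$\left(f{\left(K \right)} + 7698\right) + h = \left(\frac{1}{-35 - 10} + 7698\right) - 27669 = \left(\frac{1}{-45} + 7698\right) - 27669 = \left(- \frac{1}{45} + 7698\right) - 27669 = \frac{346409}{45} - 27669 = - \frac{898696}{45}$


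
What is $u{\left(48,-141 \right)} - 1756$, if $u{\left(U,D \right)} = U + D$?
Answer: $-1849$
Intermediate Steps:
$u{\left(U,D \right)} = D + U$
$u{\left(48,-141 \right)} - 1756 = \left(-141 + 48\right) - 1756 = -93 - 1756 = -1849$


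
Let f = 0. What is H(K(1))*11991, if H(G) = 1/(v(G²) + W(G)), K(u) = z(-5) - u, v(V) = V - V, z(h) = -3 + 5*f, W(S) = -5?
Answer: -11991/5 ≈ -2398.2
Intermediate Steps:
z(h) = -3 (z(h) = -3 + 5*0 = -3 + 0 = -3)
v(V) = 0
K(u) = -3 - u
H(G) = -⅕ (H(G) = 1/(0 - 5) = 1/(-5) = -⅕)
H(K(1))*11991 = -⅕*11991 = -11991/5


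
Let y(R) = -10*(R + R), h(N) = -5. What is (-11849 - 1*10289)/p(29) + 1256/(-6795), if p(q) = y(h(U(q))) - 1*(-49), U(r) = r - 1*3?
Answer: -150614854/1012455 ≈ -148.76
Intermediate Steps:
U(r) = -3 + r (U(r) = r - 3 = -3 + r)
y(R) = -20*R
p(q) = 149 (p(q) = -20*(-5) - 1*(-49) = 100 + 49 = 149)
(-11849 - 1*10289)/p(29) + 1256/(-6795) = (-11849 - 1*10289)/149 + 1256/(-6795) = (-11849 - 10289)*(1/149) + 1256*(-1/6795) = -22138*1/149 - 1256/6795 = -22138/149 - 1256/6795 = -150614854/1012455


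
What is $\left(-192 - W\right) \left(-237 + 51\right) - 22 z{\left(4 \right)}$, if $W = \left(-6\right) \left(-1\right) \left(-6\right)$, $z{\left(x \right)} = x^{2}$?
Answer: $28664$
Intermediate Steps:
$W = -36$ ($W = 6 \left(-6\right) = -36$)
$\left(-192 - W\right) \left(-237 + 51\right) - 22 z{\left(4 \right)} = \left(-192 - -36\right) \left(-237 + 51\right) - 22 \cdot 4^{2} = \left(-192 + 36\right) \left(-186\right) - 352 = \left(-156\right) \left(-186\right) - 352 = 29016 - 352 = 28664$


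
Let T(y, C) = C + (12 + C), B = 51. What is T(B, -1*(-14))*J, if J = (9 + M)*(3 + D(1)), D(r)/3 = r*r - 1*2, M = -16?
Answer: 0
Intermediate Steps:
D(r) = -6 + 3*r² (D(r) = 3*(r*r - 1*2) = 3*(r² - 2) = 3*(-2 + r²) = -6 + 3*r²)
T(y, C) = 12 + 2*C
J = 0 (J = (9 - 16)*(3 + (-6 + 3*1²)) = -7*(3 + (-6 + 3*1)) = -7*(3 + (-6 + 3)) = -7*(3 - 3) = -7*0 = 0)
T(B, -1*(-14))*J = (12 + 2*(-1*(-14)))*0 = (12 + 2*14)*0 = (12 + 28)*0 = 40*0 = 0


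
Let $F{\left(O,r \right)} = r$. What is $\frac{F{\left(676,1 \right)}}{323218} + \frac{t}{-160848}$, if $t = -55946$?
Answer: $\frac{4520728769}{12997242216} \approx 0.34782$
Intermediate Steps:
$\frac{F{\left(676,1 \right)}}{323218} + \frac{t}{-160848} = 1 \cdot \frac{1}{323218} - \frac{55946}{-160848} = 1 \cdot \frac{1}{323218} - - \frac{27973}{80424} = \frac{1}{323218} + \frac{27973}{80424} = \frac{4520728769}{12997242216}$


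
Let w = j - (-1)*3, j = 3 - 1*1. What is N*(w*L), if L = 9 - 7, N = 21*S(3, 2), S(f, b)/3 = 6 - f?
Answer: 1890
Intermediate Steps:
S(f, b) = 18 - 3*f (S(f, b) = 3*(6 - f) = 18 - 3*f)
N = 189 (N = 21*(18 - 3*3) = 21*(18 - 9) = 21*9 = 189)
j = 2 (j = 3 - 1 = 2)
w = 5 (w = 2 - (-1)*3 = 2 - 1*(-3) = 2 + 3 = 5)
L = 2
N*(w*L) = 189*(5*2) = 189*10 = 1890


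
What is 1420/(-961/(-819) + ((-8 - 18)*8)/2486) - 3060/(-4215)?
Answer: 406435450128/311726507 ≈ 1303.8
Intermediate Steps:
1420/(-961/(-819) + ((-8 - 18)*8)/2486) - 3060/(-4215) = 1420/(-961*(-1/819) - 26*8*(1/2486)) - 3060*(-1/4215) = 1420/(961/819 - 208*1/2486) + 204/281 = 1420/(961/819 - 104/1243) + 204/281 = 1420/(1109347/1018017) + 204/281 = 1420*(1018017/1109347) + 204/281 = 1445584140/1109347 + 204/281 = 406435450128/311726507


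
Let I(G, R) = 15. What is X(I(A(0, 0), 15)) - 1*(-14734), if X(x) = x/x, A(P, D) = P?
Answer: 14735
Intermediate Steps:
X(x) = 1
X(I(A(0, 0), 15)) - 1*(-14734) = 1 - 1*(-14734) = 1 + 14734 = 14735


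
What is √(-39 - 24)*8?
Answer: 24*I*√7 ≈ 63.498*I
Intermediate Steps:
√(-39 - 24)*8 = √(-63)*8 = (3*I*√7)*8 = 24*I*√7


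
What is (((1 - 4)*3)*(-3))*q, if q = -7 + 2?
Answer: -135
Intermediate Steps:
q = -5
(((1 - 4)*3)*(-3))*q = (((1 - 4)*3)*(-3))*(-5) = (-3*3*(-3))*(-5) = -9*(-3)*(-5) = 27*(-5) = -135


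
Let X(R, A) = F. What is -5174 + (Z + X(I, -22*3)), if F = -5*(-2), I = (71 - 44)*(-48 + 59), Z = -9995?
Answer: -15159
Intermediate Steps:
I = 297 (I = 27*11 = 297)
F = 10
X(R, A) = 10
-5174 + (Z + X(I, -22*3)) = -5174 + (-9995 + 10) = -5174 - 9985 = -15159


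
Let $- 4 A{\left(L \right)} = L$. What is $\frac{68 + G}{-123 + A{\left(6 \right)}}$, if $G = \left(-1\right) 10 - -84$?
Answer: $- \frac{284}{249} \approx -1.1406$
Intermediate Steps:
$A{\left(L \right)} = - \frac{L}{4}$
$G = 74$ ($G = -10 + 84 = 74$)
$\frac{68 + G}{-123 + A{\left(6 \right)}} = \frac{68 + 74}{-123 - \frac{3}{2}} = \frac{1}{-123 - \frac{3}{2}} \cdot 142 = \frac{1}{- \frac{249}{2}} \cdot 142 = \left(- \frac{2}{249}\right) 142 = - \frac{284}{249}$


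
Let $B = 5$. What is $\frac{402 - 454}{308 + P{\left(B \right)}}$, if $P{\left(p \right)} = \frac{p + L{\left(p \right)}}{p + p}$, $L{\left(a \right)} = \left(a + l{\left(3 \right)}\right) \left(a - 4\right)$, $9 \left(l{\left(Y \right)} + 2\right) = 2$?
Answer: $- \frac{180}{1069} \approx -0.16838$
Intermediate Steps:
$l{\left(Y \right)} = - \frac{16}{9}$ ($l{\left(Y \right)} = -2 + \frac{1}{9} \cdot 2 = -2 + \frac{2}{9} = - \frac{16}{9}$)
$L{\left(a \right)} = \left(-4 + a\right) \left(- \frac{16}{9} + a\right)$ ($L{\left(a \right)} = \left(a - \frac{16}{9}\right) \left(a - 4\right) = \left(- \frac{16}{9} + a\right) \left(-4 + a\right) = \left(-4 + a\right) \left(- \frac{16}{9} + a\right)$)
$P{\left(p \right)} = \frac{\frac{64}{9} + p^{2} - \frac{43 p}{9}}{2 p}$ ($P{\left(p \right)} = \frac{p + \left(\frac{64}{9} + p^{2} - \frac{52 p}{9}\right)}{p + p} = \frac{\frac{64}{9} + p^{2} - \frac{43 p}{9}}{2 p}$)
$\frac{402 - 454}{308 + P{\left(B \right)}} = \frac{402 - 454}{308 + \left(- \frac{43}{18} + \frac{1}{2} \cdot 5 + \frac{32}{9 \cdot 5}\right)} = - \frac{52}{308 + \left(- \frac{43}{18} + \frac{5}{2} + \frac{32}{9} \cdot \frac{1}{5}\right)} = - \frac{52}{308 + \left(- \frac{43}{18} + \frac{5}{2} + \frac{32}{45}\right)} = - \frac{52}{308 + \frac{37}{45}} = - \frac{52}{\frac{13897}{45}} = \left(-52\right) \frac{45}{13897} = - \frac{180}{1069}$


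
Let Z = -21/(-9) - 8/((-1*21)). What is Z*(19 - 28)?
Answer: -171/7 ≈ -24.429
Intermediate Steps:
Z = 19/7 (Z = -21*(-⅑) - 8/(-21) = 7/3 - 8*(-1/21) = 7/3 + 8/21 = 19/7 ≈ 2.7143)
Z*(19 - 28) = 19*(19 - 28)/7 = (19/7)*(-9) = -171/7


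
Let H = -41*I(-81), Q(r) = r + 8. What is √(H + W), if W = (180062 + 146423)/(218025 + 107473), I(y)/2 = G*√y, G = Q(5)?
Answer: √(106270214530 - 1016474207150376*I)/325498 ≈ 69.264 - 69.257*I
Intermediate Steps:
Q(r) = 8 + r
G = 13 (G = 8 + 5 = 13)
I(y) = 26*√y (I(y) = 2*(13*√y) = 26*√y)
W = 326485/325498 ≈ 1.0030
H = -9594*I (H = -1066*√(-81) = -1066*9*I = -9594*I ≈ -9594.0*I)
√(H + W) = √(-9594*I + 326485/325498) = √(326485/325498 - 9594*I)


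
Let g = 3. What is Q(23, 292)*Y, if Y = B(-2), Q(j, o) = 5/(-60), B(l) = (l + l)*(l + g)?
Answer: ⅓ ≈ 0.33333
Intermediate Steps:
B(l) = 2*l*(3 + l) (B(l) = (l + l)*(l + 3) = (2*l)*(3 + l) = 2*l*(3 + l))
Q(j, o) = -1/12 (Q(j, o) = 5*(-1/60) = -1/12)
Y = -4 (Y = 2*(-2)*(3 - 2) = 2*(-2)*1 = -4)
Q(23, 292)*Y = -1/12*(-4) = ⅓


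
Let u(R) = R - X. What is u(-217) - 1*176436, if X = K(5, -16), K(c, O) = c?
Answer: -176658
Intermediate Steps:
X = 5
u(R) = -5 + R (u(R) = R - 1*5 = R - 5 = -5 + R)
u(-217) - 1*176436 = (-5 - 217) - 1*176436 = -222 - 176436 = -176658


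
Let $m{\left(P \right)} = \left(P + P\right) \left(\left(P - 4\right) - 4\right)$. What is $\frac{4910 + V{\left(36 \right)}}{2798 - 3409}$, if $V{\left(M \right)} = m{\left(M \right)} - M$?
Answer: $- \frac{530}{47} \approx -11.277$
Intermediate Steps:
$m{\left(P \right)} = 2 P \left(-8 + P\right)$ ($m{\left(P \right)} = 2 P \left(\left(-4 + P\right) - 4\right) = 2 P \left(-8 + P\right)$)
$V{\left(M \right)} = - M + 2 M \left(-8 + M\right)$ ($V{\left(M \right)} = 2 M \left(-8 + M\right) - M = - M + 2 M \left(-8 + M\right)$)
$\frac{4910 + V{\left(36 \right)}}{2798 - 3409} = \frac{4910 + 36 \left(-17 + 2 \cdot 36\right)}{2798 - 3409} = \frac{4910 + 36 \left(-17 + 72\right)}{-611} = \left(4910 + 36 \cdot 55\right) \left(- \frac{1}{611}\right) = \left(4910 + 1980\right) \left(- \frac{1}{611}\right) = 6890 \left(- \frac{1}{611}\right) = - \frac{530}{47}$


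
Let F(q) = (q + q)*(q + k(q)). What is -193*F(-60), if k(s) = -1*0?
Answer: -1389600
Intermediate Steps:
k(s) = 0
F(q) = 2*q² (F(q) = (q + q)*(q + 0) = (2*q)*q = 2*q²)
-193*F(-60) = -386*(-60)² = -386*3600 = -193*7200 = -1389600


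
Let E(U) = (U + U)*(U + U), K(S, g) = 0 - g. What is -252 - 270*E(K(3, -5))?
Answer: -27252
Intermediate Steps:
K(S, g) = -g
E(U) = 4*U**2 (E(U) = (2*U)*(2*U) = 4*U**2)
-252 - 270*E(K(3, -5)) = -252 - 1080*(-1*(-5))**2 = -252 - 1080*5**2 = -252 - 1080*25 = -252 - 270*100 = -252 - 27000 = -27252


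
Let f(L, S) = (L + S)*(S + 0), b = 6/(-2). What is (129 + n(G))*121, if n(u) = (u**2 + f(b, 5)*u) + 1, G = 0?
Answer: 15730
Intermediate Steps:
b = -3 (b = 6*(-1/2) = -3)
f(L, S) = S*(L + S) (f(L, S) = (L + S)*S = S*(L + S))
n(u) = 1 + u**2 + 10*u (n(u) = (u**2 + (5*(-3 + 5))*u) + 1 = (u**2 + (5*2)*u) + 1 = (u**2 + 10*u) + 1 = 1 + u**2 + 10*u)
(129 + n(G))*121 = (129 + (1 + 0**2 + 10*0))*121 = (129 + (1 + 0 + 0))*121 = (129 + 1)*121 = 130*121 = 15730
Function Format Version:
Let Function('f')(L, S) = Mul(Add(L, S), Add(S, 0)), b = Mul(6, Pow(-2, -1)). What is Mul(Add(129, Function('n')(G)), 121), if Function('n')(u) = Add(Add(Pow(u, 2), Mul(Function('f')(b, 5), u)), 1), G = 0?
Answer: 15730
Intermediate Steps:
b = -3 (b = Mul(6, Rational(-1, 2)) = -3)
Function('f')(L, S) = Mul(S, Add(L, S)) (Function('f')(L, S) = Mul(Add(L, S), S) = Mul(S, Add(L, S)))
Function('n')(u) = Add(1, Pow(u, 2), Mul(10, u)) (Function('n')(u) = Add(Add(Pow(u, 2), Mul(Mul(5, Add(-3, 5)), u)), 1) = Add(Add(Pow(u, 2), Mul(Mul(5, 2), u)), 1) = Add(Add(Pow(u, 2), Mul(10, u)), 1) = Add(1, Pow(u, 2), Mul(10, u)))
Mul(Add(129, Function('n')(G)), 121) = Mul(Add(129, Add(1, Pow(0, 2), Mul(10, 0))), 121) = Mul(Add(129, Add(1, 0, 0)), 121) = Mul(Add(129, 1), 121) = Mul(130, 121) = 15730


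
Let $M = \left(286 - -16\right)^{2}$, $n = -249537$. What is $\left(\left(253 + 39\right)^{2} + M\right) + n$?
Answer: $-73069$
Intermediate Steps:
$M = 91204$ ($M = \left(286 + 16\right)^{2} = 302^{2} = 91204$)
$\left(\left(253 + 39\right)^{2} + M\right) + n = \left(\left(253 + 39\right)^{2} + 91204\right) - 249537 = \left(292^{2} + 91204\right) - 249537 = \left(85264 + 91204\right) - 249537 = 176468 - 249537 = -73069$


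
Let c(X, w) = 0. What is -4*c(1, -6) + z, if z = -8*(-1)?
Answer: 8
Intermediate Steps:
z = 8
-4*c(1, -6) + z = -4*0 + 8 = 0 + 8 = 8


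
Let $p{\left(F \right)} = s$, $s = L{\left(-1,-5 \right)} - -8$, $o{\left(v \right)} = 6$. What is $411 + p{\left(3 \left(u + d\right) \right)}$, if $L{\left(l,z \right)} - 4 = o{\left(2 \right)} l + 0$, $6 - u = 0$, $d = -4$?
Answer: $417$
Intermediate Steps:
$u = 6$ ($u = 6 - 0 = 6 + 0 = 6$)
$L{\left(l,z \right)} = 4 + 6 l$ ($L{\left(l,z \right)} = 4 + \left(6 l + 0\right) = 4 + 6 l$)
$s = 6$ ($s = \left(4 + 6 \left(-1\right)\right) - -8 = \left(4 - 6\right) + 8 = -2 + 8 = 6$)
$p{\left(F \right)} = 6$
$411 + p{\left(3 \left(u + d\right) \right)} = 411 + 6 = 417$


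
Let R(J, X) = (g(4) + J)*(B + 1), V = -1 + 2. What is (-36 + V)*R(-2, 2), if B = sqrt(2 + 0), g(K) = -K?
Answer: 210 + 210*sqrt(2) ≈ 506.98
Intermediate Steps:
B = sqrt(2) ≈ 1.4142
V = 1
R(J, X) = (1 + sqrt(2))*(-4 + J) (R(J, X) = (-1*4 + J)*(sqrt(2) + 1) = (-4 + J)*(1 + sqrt(2)) = (1 + sqrt(2))*(-4 + J))
(-36 + V)*R(-2, 2) = (-36 + 1)*(-4 - 2 - 4*sqrt(2) - 2*sqrt(2)) = -35*(-6 - 6*sqrt(2)) = 210 + 210*sqrt(2)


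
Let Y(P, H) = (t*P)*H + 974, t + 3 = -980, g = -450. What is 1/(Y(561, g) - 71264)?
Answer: 1/248088060 ≈ 4.0308e-9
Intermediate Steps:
t = -983 (t = -3 - 980 = -983)
Y(P, H) = 974 - 983*H*P (Y(P, H) = (-983*P)*H + 974 = -983*H*P + 974 = 974 - 983*H*P)
1/(Y(561, g) - 71264) = 1/((974 - 983*(-450)*561) - 71264) = 1/((974 + 248158350) - 71264) = 1/(248159324 - 71264) = 1/248088060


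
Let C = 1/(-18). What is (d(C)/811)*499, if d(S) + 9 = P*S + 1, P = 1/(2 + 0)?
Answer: -144211/29196 ≈ -4.9394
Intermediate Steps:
P = 1/2 ≈ 0.50000
C = -1/18 ≈ -0.055556
d(S) = -8 + S/2 (d(S) = -9 + (S/2 + 1) = -9 + (1 + S/2) = -8 + S/2)
(d(C)/811)*499 = ((-8 + (1/2)*(-1/18))/811)*499 = ((-8 - 1/36)*(1/811))*499 = -289/36*1/811*499 = -289/29196*499 = -144211/29196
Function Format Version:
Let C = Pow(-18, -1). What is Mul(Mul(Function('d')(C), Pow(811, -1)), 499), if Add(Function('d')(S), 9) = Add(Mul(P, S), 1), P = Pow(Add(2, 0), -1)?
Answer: Rational(-144211, 29196) ≈ -4.9394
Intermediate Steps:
P = Rational(1, 2) (P = Pow(2, -1) = Rational(1, 2) ≈ 0.50000)
C = Rational(-1, 18) ≈ -0.055556
Function('d')(S) = Add(-8, Mul(Rational(1, 2), S)) (Function('d')(S) = Add(-9, Add(Mul(Rational(1, 2), S), 1)) = Add(-9, Add(1, Mul(Rational(1, 2), S))) = Add(-8, Mul(Rational(1, 2), S)))
Mul(Mul(Function('d')(C), Pow(811, -1)), 499) = Mul(Mul(Add(-8, Mul(Rational(1, 2), Rational(-1, 18))), Pow(811, -1)), 499) = Mul(Mul(Add(-8, Rational(-1, 36)), Rational(1, 811)), 499) = Mul(Mul(Rational(-289, 36), Rational(1, 811)), 499) = Mul(Rational(-289, 29196), 499) = Rational(-144211, 29196)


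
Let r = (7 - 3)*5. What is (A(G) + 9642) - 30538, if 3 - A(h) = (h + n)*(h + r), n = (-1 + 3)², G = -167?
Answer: -44854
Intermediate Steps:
r = 20 (r = 4*5 = 20)
n = 4 (n = 2² = 4)
A(h) = 3 - (4 + h)*(20 + h) (A(h) = 3 - (h + 4)*(h + 20) = 3 - (4 + h)*(20 + h))
(A(G) + 9642) - 30538 = ((-77 - 1*(-167)² - 24*(-167)) + 9642) - 30538 = ((-77 - 1*27889 + 4008) + 9642) - 30538 = ((-77 - 27889 + 4008) + 9642) - 30538 = (-23958 + 9642) - 30538 = -14316 - 30538 = -44854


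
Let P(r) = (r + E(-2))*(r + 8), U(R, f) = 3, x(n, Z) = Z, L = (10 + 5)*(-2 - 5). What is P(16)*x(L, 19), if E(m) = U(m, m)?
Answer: 8664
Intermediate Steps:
L = -105 (L = 15*(-7) = -105)
E(m) = 3
P(r) = (3 + r)*(8 + r) (P(r) = (r + 3)*(r + 8) = (3 + r)*(8 + r))
P(16)*x(L, 19) = (24 + 16**2 + 11*16)*19 = (24 + 256 + 176)*19 = 456*19 = 8664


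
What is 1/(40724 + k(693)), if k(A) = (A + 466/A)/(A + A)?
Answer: 960498/39115801267 ≈ 2.4555e-5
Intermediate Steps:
k(A) = (A + 466/A)/(2*A) (k(A) = (A + 466/A)/((2*A)) = (A + 466/A)*(1/(2*A)) = (A + 466/A)/(2*A))
1/(40724 + k(693)) = 1/(40724 + (½ + 233/693²)) = 1/(40724 + (½ + 233*(1/480249))) = 1/(40724 + (½ + 233/480249)) = 1/(40724 + 480715/960498) = 1/(39115801267/960498) = 960498/39115801267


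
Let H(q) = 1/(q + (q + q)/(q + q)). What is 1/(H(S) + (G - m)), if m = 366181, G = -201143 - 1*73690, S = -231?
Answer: -230/147433221 ≈ -1.5600e-6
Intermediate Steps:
H(q) = 1/(1 + q) (H(q) = 1/(q + (2*q)/((2*q))) = 1/(q + (2*q)*(1/(2*q))) = 1/(q + 1) = 1/(1 + q))
G = -274833 (G = -201143 - 73690 = -274833)
1/(H(S) + (G - m)) = 1/(1/(1 - 231) + (-274833 - 1*366181)) = 1/(1/(-230) + (-274833 - 366181)) = 1/(-1/230 - 641014) = 1/(-147433221/230) = -230/147433221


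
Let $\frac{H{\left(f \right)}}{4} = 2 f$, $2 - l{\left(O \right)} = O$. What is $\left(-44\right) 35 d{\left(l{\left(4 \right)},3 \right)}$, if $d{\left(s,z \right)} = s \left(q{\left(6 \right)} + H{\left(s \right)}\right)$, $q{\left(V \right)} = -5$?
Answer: $-64680$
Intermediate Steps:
$l{\left(O \right)} = 2 - O$
$H{\left(f \right)} = 8 f$ ($H{\left(f \right)} = 4 \cdot 2 f = 8 f$)
$d{\left(s,z \right)} = s \left(-5 + 8 s\right)$
$\left(-44\right) 35 d{\left(l{\left(4 \right)},3 \right)} = \left(-44\right) 35 \left(2 - 4\right) \left(-5 + 8 \left(2 - 4\right)\right) = - 1540 \left(2 - 4\right) \left(-5 + 8 \left(2 - 4\right)\right) = - 1540 \left(- 2 \left(-5 + 8 \left(-2\right)\right)\right) = - 1540 \left(- 2 \left(-5 - 16\right)\right) = - 1540 \left(\left(-2\right) \left(-21\right)\right) = \left(-1540\right) 42 = -64680$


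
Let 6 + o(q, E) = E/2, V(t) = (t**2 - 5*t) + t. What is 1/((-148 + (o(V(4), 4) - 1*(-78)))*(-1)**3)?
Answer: 1/74 ≈ 0.013514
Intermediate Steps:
V(t) = t**2 - 4*t
o(q, E) = -6 + E/2
1/((-148 + (o(V(4), 4) - 1*(-78)))*(-1)**3) = 1/((-148 + ((-6 + (1/2)*4) - 1*(-78)))*(-1)**3) = 1/((-148 + ((-6 + 2) + 78))*(-1)) = 1/((-148 + (-4 + 78))*(-1)) = 1/((-148 + 74)*(-1)) = 1/(-74*(-1)) = 1/74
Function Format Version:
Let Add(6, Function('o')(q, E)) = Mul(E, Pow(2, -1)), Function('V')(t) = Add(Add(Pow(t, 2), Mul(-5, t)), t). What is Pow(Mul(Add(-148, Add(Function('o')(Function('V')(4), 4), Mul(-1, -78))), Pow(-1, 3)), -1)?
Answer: Rational(1, 74) ≈ 0.013514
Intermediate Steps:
Function('V')(t) = Add(Pow(t, 2), Mul(-4, t))
Function('o')(q, E) = Add(-6, Mul(Rational(1, 2), E)) (Function('o')(q, E) = Add(-6, Mul(E, Pow(2, -1))) = Add(-6, Mul(E, Rational(1, 2))) = Add(-6, Mul(Rational(1, 2), E)))
Pow(Mul(Add(-148, Add(Function('o')(Function('V')(4), 4), Mul(-1, -78))), Pow(-1, 3)), -1) = Pow(Mul(Add(-148, Add(Add(-6, Mul(Rational(1, 2), 4)), Mul(-1, -78))), Pow(-1, 3)), -1) = Pow(Mul(Add(-148, Add(Add(-6, 2), 78)), -1), -1) = Pow(Mul(Add(-148, Add(-4, 78)), -1), -1) = Pow(Mul(Add(-148, 74), -1), -1) = Pow(Mul(-74, -1), -1) = Pow(74, -1) = Rational(1, 74)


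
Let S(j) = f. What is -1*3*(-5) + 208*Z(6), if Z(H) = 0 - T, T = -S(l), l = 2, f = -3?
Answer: -609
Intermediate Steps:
S(j) = -3
T = 3 (T = -1*(-3) = 3)
Z(H) = -3 (Z(H) = 0 - 1*3 = 0 - 3 = -3)
-1*3*(-5) + 208*Z(6) = -1*3*(-5) + 208*(-3) = -3*(-5) - 624 = 15 - 624 = -609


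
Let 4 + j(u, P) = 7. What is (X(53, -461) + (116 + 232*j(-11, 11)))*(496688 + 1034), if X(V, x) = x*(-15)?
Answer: 3845897894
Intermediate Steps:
X(V, x) = -15*x
j(u, P) = 3 (j(u, P) = -4 + 7 = 3)
(X(53, -461) + (116 + 232*j(-11, 11)))*(496688 + 1034) = (-15*(-461) + (116 + 232*3))*(496688 + 1034) = (6915 + (116 + 696))*497722 = (6915 + 812)*497722 = 7727*497722 = 3845897894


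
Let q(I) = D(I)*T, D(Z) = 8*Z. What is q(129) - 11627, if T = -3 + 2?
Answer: -12659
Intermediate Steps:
T = -1
q(I) = -8*I (q(I) = (8*I)*(-1) = -8*I)
q(129) - 11627 = -8*129 - 11627 = -1032 - 11627 = -12659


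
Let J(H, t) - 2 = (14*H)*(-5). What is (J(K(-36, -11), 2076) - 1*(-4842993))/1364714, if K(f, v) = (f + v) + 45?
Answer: 4843135/1364714 ≈ 3.5488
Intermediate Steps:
K(f, v) = 45 + f + v
J(H, t) = 2 - 70*H (J(H, t) = 2 + (14*H)*(-5) = 2 - 70*H)
(J(K(-36, -11), 2076) - 1*(-4842993))/1364714 = ((2 - 70*(45 - 36 - 11)) - 1*(-4842993))/1364714 = ((2 - 70*(-2)) + 4842993)*(1/1364714) = ((2 + 140) + 4842993)*(1/1364714) = (142 + 4842993)*(1/1364714) = 4843135*(1/1364714) = 4843135/1364714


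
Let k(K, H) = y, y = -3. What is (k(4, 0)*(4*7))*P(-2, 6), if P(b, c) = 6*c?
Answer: -3024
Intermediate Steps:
k(K, H) = -3
(k(4, 0)*(4*7))*P(-2, 6) = (-12*7)*(6*6) = -3*28*36 = -84*36 = -3024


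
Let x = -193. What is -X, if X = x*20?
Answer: 3860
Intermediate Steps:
X = -3860 (X = -193*20 = -3860)
-X = -1*(-3860) = 3860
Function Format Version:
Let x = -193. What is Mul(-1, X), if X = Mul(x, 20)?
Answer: 3860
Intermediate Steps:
X = -3860 (X = Mul(-193, 20) = -3860)
Mul(-1, X) = Mul(-1, -3860) = 3860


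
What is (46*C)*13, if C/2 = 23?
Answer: 27508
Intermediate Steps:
C = 46 (C = 2*23 = 46)
(46*C)*13 = (46*46)*13 = 2116*13 = 27508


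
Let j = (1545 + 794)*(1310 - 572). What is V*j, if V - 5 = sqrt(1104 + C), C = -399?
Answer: 8630910 + 1726182*sqrt(705) ≈ 5.4464e+7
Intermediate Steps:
j = 1726182 (j = 2339*738 = 1726182)
V = 5 + sqrt(705) (V = 5 + sqrt(1104 - 399) = 5 + sqrt(705) ≈ 31.552)
V*j = (5 + sqrt(705))*1726182 = 8630910 + 1726182*sqrt(705)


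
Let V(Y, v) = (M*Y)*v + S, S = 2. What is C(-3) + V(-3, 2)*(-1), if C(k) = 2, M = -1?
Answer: -6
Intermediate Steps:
V(Y, v) = 2 - Y*v (V(Y, v) = (-Y)*v + 2 = -Y*v + 2 = 2 - Y*v)
C(-3) + V(-3, 2)*(-1) = 2 + (2 - 1*(-3)*2)*(-1) = 2 + (2 + 6)*(-1) = 2 + 8*(-1) = 2 - 8 = -6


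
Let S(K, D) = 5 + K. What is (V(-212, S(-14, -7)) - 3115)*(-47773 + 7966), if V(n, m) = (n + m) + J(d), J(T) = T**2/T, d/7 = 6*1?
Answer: 131124258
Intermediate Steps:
d = 42 (d = 7*(6*1) = 7*6 = 42)
J(T) = T
V(n, m) = 42 + m + n (V(n, m) = (n + m) + 42 = (m + n) + 42 = 42 + m + n)
(V(-212, S(-14, -7)) - 3115)*(-47773 + 7966) = ((42 + (5 - 14) - 212) - 3115)*(-47773 + 7966) = ((42 - 9 - 212) - 3115)*(-39807) = (-179 - 3115)*(-39807) = -3294*(-39807) = 131124258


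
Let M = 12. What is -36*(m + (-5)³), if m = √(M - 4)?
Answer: 4500 - 72*√2 ≈ 4398.2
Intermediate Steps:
m = 2*√2 (m = √(12 - 4) = √8 = 2*√2 ≈ 2.8284)
-36*(m + (-5)³) = -36*(2*√2 + (-5)³) = -36*(2*√2 - 125) = -36*(-125 + 2*√2) = 4500 - 72*√2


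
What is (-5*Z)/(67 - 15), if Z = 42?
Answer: -105/26 ≈ -4.0385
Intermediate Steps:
(-5*Z)/(67 - 15) = (-5*42)/(67 - 15) = -210/52 = -210*1/52 = -105/26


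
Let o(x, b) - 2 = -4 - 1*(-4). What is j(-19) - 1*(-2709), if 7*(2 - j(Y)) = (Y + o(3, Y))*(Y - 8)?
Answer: 18518/7 ≈ 2645.4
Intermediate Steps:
o(x, b) = 2 (o(x, b) = 2 + (-4 - 1*(-4)) = 2 + (-4 + 4) = 2 + 0 = 2)
j(Y) = 2 - (-8 + Y)*(2 + Y)/7 (j(Y) = 2 - (Y + 2)*(Y - 8)/7 = 2 - (2 + Y)*(-8 + Y)/7 = 2 - (-8 + Y)*(2 + Y)/7)
j(-19) - 1*(-2709) = (30/7 - ⅐*(-19)² + (6/7)*(-19)) - 1*(-2709) = (30/7 - ⅐*361 - 114/7) + 2709 = (30/7 - 361/7 - 114/7) + 2709 = -445/7 + 2709 = 18518/7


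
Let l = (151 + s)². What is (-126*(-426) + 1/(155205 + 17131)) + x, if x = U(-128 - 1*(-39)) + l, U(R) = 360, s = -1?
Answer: 13189908097/172336 ≈ 76536.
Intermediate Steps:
l = 22500 (l = (151 - 1)² = 150² = 22500)
x = 22860 (x = 360 + 22500 = 22860)
(-126*(-426) + 1/(155205 + 17131)) + x = (-126*(-426) + 1/(155205 + 17131)) + 22860 = (53676 + 1/172336) + 22860 = 9250307137/172336 + 22860 = 13189908097/172336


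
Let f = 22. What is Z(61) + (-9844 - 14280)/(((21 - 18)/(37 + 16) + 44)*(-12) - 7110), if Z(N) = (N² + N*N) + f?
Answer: 1511539486/202425 ≈ 7467.2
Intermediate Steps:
Z(N) = 22 + 2*N² (Z(N) = (N² + N*N) + 22 = (N² + N²) + 22 = 2*N² + 22 = 22 + 2*N²)
Z(61) + (-9844 - 14280)/(((21 - 18)/(37 + 16) + 44)*(-12) - 7110) = (22 + 2*61²) + (-9844 - 14280)/(((21 - 18)/(37 + 16) + 44)*(-12) - 7110) = (22 + 2*3721) - 24124/((3/53 + 44)*(-12) - 7110) = (22 + 7442) - 24124/((3*(1/53) + 44)*(-12) - 7110) = 7464 - 24124/((3/53 + 44)*(-12) - 7110) = 7464 - 24124/((2335/53)*(-12) - 7110) = 7464 - 24124/(-28020/53 - 7110) = 7464 - 24124/(-404850/53) = 7464 - 24124*(-53/404850) = 7464 + 639286/202425 = 1511539486/202425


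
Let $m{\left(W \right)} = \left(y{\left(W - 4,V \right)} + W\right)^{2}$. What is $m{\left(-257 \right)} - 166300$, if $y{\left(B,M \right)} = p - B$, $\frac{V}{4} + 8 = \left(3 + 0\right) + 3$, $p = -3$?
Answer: $-166299$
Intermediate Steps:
$V = -8$ ($V = -32 + 4 \left(\left(3 + 0\right) + 3\right) = -32 + 4 \left(3 + 3\right) = -32 + 4 \cdot 6 = -32 + 24 = -8$)
$y{\left(B,M \right)} = -3 - B$
$m{\left(W \right)} = 1$ ($m{\left(W \right)} = \left(\left(-3 - \left(W - 4\right)\right) + W\right)^{2} = \left(\left(-3 - \left(-4 + W\right)\right) + W\right)^{2} = \left(\left(1 - W\right) + W\right)^{2} = 1^{2} = 1$)
$m{\left(-257 \right)} - 166300 = 1 - 166300 = -166299$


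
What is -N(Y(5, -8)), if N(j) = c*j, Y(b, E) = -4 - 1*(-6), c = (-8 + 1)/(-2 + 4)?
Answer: 7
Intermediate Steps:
c = -7/2 ≈ -3.5000
Y(b, E) = 2 (Y(b, E) = -4 + 6 = 2)
N(j) = -7*j/2
-N(Y(5, -8)) = -(-7)*2/2 = -1*(-7) = 7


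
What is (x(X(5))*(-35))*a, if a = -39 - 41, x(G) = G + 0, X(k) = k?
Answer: 14000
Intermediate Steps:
x(G) = G
a = -80
(x(X(5))*(-35))*a = (5*(-35))*(-80) = -175*(-80) = 14000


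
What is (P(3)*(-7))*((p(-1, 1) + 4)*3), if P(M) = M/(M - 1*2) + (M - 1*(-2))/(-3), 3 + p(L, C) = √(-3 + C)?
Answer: -28 - 28*I*√2 ≈ -28.0 - 39.598*I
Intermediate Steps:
p(L, C) = -3 + √(-3 + C)
P(M) = -⅔ - M/3 + M/(-2 + M) (P(M) = M/(M - 2) + (M + 2)*(-⅓) = M/(-2 + M) + (2 + M)*(-⅓) = M/(-2 + M) + (-⅔ - M/3) = -⅔ - M/3 + M/(-2 + M))
(P(3)*(-7))*((p(-1, 1) + 4)*3) = (((4 - 1*3² + 3*3)/(3*(-2 + 3)))*(-7))*(((-3 + √(-3 + 1)) + 4)*3) = (((⅓)*(4 - 1*9 + 9)/1)*(-7))*(((-3 + √(-2)) + 4)*3) = (((⅓)*1*(4 - 9 + 9))*(-7))*(((-3 + I*√2) + 4)*3) = (((⅓)*1*4)*(-7))*((1 + I*√2)*3) = ((4/3)*(-7))*(3 + 3*I*√2) = -28*(3 + 3*I*√2)/3 = -28 - 28*I*√2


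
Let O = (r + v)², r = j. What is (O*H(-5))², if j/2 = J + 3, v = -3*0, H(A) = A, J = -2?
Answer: 400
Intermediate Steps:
v = 0
j = 2 (j = 2*(-2 + 3) = 2*1 = 2)
r = 2
O = 4 (O = (2 + 0)² = 2² = 4)
(O*H(-5))² = (4*(-5))² = (-20)² = 400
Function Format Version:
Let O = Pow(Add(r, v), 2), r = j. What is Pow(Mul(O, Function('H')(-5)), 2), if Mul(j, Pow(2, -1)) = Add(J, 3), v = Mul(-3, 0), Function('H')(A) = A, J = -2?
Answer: 400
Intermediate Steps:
v = 0
j = 2 (j = Mul(2, Add(-2, 3)) = Mul(2, 1) = 2)
r = 2
O = 4 (O = Pow(Add(2, 0), 2) = Pow(2, 2) = 4)
Pow(Mul(O, Function('H')(-5)), 2) = Pow(Mul(4, -5), 2) = Pow(-20, 2) = 400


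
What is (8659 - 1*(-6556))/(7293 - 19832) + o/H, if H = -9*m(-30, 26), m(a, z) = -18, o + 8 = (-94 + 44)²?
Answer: 14391179/1015659 ≈ 14.169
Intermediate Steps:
o = 2492 (o = -8 + (-94 + 44)² = -8 + (-50)² = -8 + 2500 = 2492)
H = 162 (H = -9*(-18) = 162)
(8659 - 1*(-6556))/(7293 - 19832) + o/H = (8659 - 1*(-6556))/(7293 - 19832) + 2492/162 = (8659 + 6556)/(-12539) + 2492*(1/162) = 15215*(-1/12539) + 1246/81 = -15215/12539 + 1246/81 = 14391179/1015659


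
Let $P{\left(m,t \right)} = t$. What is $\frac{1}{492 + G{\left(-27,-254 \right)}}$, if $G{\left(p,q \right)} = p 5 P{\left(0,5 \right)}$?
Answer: $- \frac{1}{183} \approx -0.0054645$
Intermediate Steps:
$G{\left(p,q \right)} = 25 p$ ($G{\left(p,q \right)} = p 5 \cdot 5 = 5 p 5 = 25 p$)
$\frac{1}{492 + G{\left(-27,-254 \right)}} = \frac{1}{492 + 25 \left(-27\right)} = \frac{1}{492 - 675} = \frac{1}{-183} = - \frac{1}{183}$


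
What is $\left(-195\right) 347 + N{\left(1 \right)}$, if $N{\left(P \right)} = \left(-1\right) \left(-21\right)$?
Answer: $-67644$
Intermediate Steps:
$N{\left(P \right)} = 21$
$\left(-195\right) 347 + N{\left(1 \right)} = \left(-195\right) 347 + 21 = -67665 + 21 = -67644$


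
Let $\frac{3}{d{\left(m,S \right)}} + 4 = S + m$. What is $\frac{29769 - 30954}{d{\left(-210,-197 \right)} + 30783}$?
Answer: $- \frac{32469}{843454} \approx -0.038495$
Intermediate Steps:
$d{\left(m,S \right)} = \frac{3}{-4 + S + m}$ ($d{\left(m,S \right)} = \frac{3}{-4 + \left(S + m\right)} = \frac{3}{-4 + S + m}$)
$\frac{29769 - 30954}{d{\left(-210,-197 \right)} + 30783} = \frac{29769 - 30954}{\frac{3}{-4 - 197 - 210} + 30783} = - \frac{1185}{\frac{3}{-411} + 30783} = - \frac{1185}{3 \left(- \frac{1}{411}\right) + 30783} = - \frac{1185}{- \frac{1}{137} + 30783} = - \frac{1185}{\frac{4217270}{137}} = \left(-1185\right) \frac{137}{4217270} = - \frac{32469}{843454}$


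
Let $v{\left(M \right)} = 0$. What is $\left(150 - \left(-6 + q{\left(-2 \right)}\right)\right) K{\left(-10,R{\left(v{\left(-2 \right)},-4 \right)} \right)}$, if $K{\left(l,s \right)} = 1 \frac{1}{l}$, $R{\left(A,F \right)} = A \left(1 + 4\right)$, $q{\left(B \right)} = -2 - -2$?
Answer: $- \frac{78}{5} \approx -15.6$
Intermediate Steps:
$q{\left(B \right)} = 0$ ($q{\left(B \right)} = -2 + 2 = 0$)
$R{\left(A,F \right)} = 5 A$ ($R{\left(A,F \right)} = A 5 = 5 A$)
$K{\left(l,s \right)} = \frac{1}{l}$
$\left(150 - \left(-6 + q{\left(-2 \right)}\right)\right) K{\left(-10,R{\left(v{\left(-2 \right)},-4 \right)} \right)} = \frac{150 + \left(6 - 0\right)}{-10} = \left(150 + \left(6 + 0\right)\right) \left(- \frac{1}{10}\right) = \left(150 + 6\right) \left(- \frac{1}{10}\right) = 156 \left(- \frac{1}{10}\right) = - \frac{78}{5}$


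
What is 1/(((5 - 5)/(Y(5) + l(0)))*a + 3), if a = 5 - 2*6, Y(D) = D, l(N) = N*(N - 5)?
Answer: ⅓ ≈ 0.33333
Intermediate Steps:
l(N) = N*(-5 + N)
a = -7 (a = 5 - 12 = -7)
1/(((5 - 5)/(Y(5) + l(0)))*a + 3) = 1/(((5 - 5)/(5 + 0*(-5 + 0)))*(-7) + 3) = 1/((0/(5 + 0*(-5)))*(-7) + 3) = 1/((0/(5 + 0))*(-7) + 3) = 1/((0/5)*(-7) + 3) = 1/((0*(⅕))*(-7) + 3) = 1/(0*(-7) + 3) = 1/(0 + 3) = 1/3 = ⅓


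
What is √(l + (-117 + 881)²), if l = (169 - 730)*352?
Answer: 4*√24139 ≈ 621.47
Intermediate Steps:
l = -197472 (l = -561*352 = -197472)
√(l + (-117 + 881)²) = √(-197472 + (-117 + 881)²) = √(-197472 + 764²) = √(-197472 + 583696) = √386224 = 4*√24139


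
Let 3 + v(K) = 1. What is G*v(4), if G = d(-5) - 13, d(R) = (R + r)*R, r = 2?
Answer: -4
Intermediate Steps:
v(K) = -2 (v(K) = -3 + 1 = -2)
d(R) = R*(2 + R) (d(R) = (R + 2)*R = (2 + R)*R = R*(2 + R))
G = 2 (G = -5*(2 - 5) - 13 = -5*(-3) - 13 = 15 - 13 = 2)
G*v(4) = 2*(-2) = -4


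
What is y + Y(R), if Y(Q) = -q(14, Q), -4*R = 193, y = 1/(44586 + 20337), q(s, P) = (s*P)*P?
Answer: -16928217781/519384 ≈ -32593.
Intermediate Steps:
q(s, P) = s*P² (q(s, P) = (P*s)*P = s*P²)
y = 1/64923 ≈ 1.5403e-5
R = -193/4 (R = -¼*193 = -193/4 ≈ -48.250)
Y(Q) = -14*Q²
y + Y(R) = 1/64923 - 14*(-193/4)² = 1/64923 - 14*37249/16 = 1/64923 - 260743/8 = -16928217781/519384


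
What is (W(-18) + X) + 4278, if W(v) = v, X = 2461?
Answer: 6721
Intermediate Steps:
(W(-18) + X) + 4278 = (-18 + 2461) + 4278 = 2443 + 4278 = 6721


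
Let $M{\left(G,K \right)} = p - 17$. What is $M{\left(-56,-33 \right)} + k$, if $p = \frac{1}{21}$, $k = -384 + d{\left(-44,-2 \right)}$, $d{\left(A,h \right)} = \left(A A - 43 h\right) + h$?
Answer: $\frac{34000}{21} \approx 1619.0$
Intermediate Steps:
$d{\left(A,h \right)} = A^{2} - 42 h$ ($d{\left(A,h \right)} = \left(A^{2} - 43 h\right) + h = A^{2} - 42 h$)
$k = 1636$ ($k = -384 - \left(-84 - \left(-44\right)^{2}\right) = -384 + \left(1936 + 84\right) = -384 + 2020 = 1636$)
$p = \frac{1}{21} \approx 0.047619$
$M{\left(G,K \right)} = - \frac{356}{21}$ ($M{\left(G,K \right)} = \frac{1}{21} - 17 = - \frac{356}{21}$)
$M{\left(-56,-33 \right)} + k = - \frac{356}{21} + 1636 = \frac{34000}{21}$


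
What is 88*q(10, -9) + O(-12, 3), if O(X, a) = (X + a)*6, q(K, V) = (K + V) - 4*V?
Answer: 3202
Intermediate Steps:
q(K, V) = K - 3*V
O(X, a) = 6*X + 6*a
88*q(10, -9) + O(-12, 3) = 88*(10 - 3*(-9)) + (6*(-12) + 6*3) = 88*(10 + 27) + (-72 + 18) = 88*37 - 54 = 3256 - 54 = 3202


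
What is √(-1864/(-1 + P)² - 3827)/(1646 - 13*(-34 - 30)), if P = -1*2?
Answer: I*√36307/7434 ≈ 0.025631*I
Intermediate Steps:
P = -2
√(-1864/(-1 + P)² - 3827)/(1646 - 13*(-34 - 30)) = √(-1864/(-1 - 2)² - 3827)/(1646 - 13*(-34 - 30)) = √(-1864/((-3)²) - 3827)/(1646 - 13*(-64)) = √(-1864/9 - 3827)/(1646 + 832) = √(-1864*⅑ - 3827)/2478 = √(-1864/9 - 3827)*(1/2478) = √(-36307/9)*(1/2478) = (I*√36307/3)*(1/2478) = I*√36307/7434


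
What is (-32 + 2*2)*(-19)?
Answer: 532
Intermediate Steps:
(-32 + 2*2)*(-19) = (-32 + 4)*(-19) = -28*(-19) = 532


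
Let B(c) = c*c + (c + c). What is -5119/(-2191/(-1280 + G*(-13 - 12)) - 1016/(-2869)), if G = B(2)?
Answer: -21735888280/7789659 ≈ -2790.4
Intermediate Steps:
B(c) = c² + 2*c
G = 8 (G = 2*(2 + 2) = 2*4 = 8)
-5119/(-2191/(-1280 + G*(-13 - 12)) - 1016/(-2869)) = -5119/(-2191/(-1280 + 8*(-13 - 12)) - 1016/(-2869)) = -5119/(-2191/(-1280 + 8*(-25)) - 1016*(-1/2869)) = -5119/(-2191/(-1280 - 200) + 1016/2869) = -5119/(-2191/(-1480) + 1016/2869) = -5119/(-2191*(-1/1480) + 1016/2869) = -5119/(2191/1480 + 1016/2869) = -5119/7789659/4246120 = -5119*4246120/7789659 = -21735888280/7789659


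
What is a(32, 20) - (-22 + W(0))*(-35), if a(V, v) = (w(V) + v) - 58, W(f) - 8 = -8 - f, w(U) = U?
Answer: -776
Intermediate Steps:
W(f) = -f (W(f) = 8 + (-8 - f) = -f)
a(V, v) = -58 + V + v (a(V, v) = (V + v) - 58 = -58 + V + v)
a(32, 20) - (-22 + W(0))*(-35) = (-58 + 32 + 20) - (-22 - 1*0)*(-35) = -6 - (-22 + 0)*(-35) = -6 - (-22)*(-35) = -6 - 1*770 = -6 - 770 = -776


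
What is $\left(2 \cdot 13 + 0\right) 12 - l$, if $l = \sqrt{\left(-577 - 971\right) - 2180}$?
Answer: $312 - 4 i \sqrt{233} \approx 312.0 - 61.057 i$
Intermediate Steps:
$l = 4 i \sqrt{233}$ ($l = \sqrt{-1548 - 2180} = \sqrt{-3728} = 4 i \sqrt{233} \approx 61.057 i$)
$\left(2 \cdot 13 + 0\right) 12 - l = \left(2 \cdot 13 + 0\right) 12 - 4 i \sqrt{233} = \left(26 + 0\right) 12 - 4 i \sqrt{233} = 26 \cdot 12 - 4 i \sqrt{233} = 312 - 4 i \sqrt{233}$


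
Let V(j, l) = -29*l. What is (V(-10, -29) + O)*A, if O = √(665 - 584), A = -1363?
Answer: -1158550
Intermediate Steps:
O = 9 (O = √81 = 9)
(V(-10, -29) + O)*A = (-29*(-29) + 9)*(-1363) = (841 + 9)*(-1363) = 850*(-1363) = -1158550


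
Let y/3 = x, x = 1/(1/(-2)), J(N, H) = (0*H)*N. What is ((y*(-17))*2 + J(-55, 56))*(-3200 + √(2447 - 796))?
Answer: -652800 + 204*√1651 ≈ -6.4451e+5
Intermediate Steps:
J(N, H) = 0 (J(N, H) = 0*N = 0)
x = -2 (x = 1/(-½) = -2)
y = -6 (y = 3*(-2) = -6)
((y*(-17))*2 + J(-55, 56))*(-3200 + √(2447 - 796)) = (-6*(-17)*2 + 0)*(-3200 + √(2447 - 796)) = (102*2 + 0)*(-3200 + √1651) = (204 + 0)*(-3200 + √1651) = 204*(-3200 + √1651) = -652800 + 204*√1651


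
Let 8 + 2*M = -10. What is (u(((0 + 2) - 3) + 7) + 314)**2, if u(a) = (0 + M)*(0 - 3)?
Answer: 116281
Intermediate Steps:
M = -9 (M = -4 + (1/2)*(-10) = -4 - 5 = -9)
u(a) = 27 (u(a) = (0 - 9)*(0 - 3) = -9*(-3) = 27)
(u(((0 + 2) - 3) + 7) + 314)**2 = (27 + 314)**2 = 341**2 = 116281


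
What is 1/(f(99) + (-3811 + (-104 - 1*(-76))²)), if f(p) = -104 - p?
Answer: -1/3230 ≈ -0.00030960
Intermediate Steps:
1/(f(99) + (-3811 + (-104 - 1*(-76))²)) = 1/((-104 - 1*99) + (-3811 + (-104 - 1*(-76))²)) = 1/((-104 - 99) + (-3811 + (-104 + 76)²)) = 1/(-203 + (-3811 + (-28)²)) = 1/(-203 + (-3811 + 784)) = 1/(-203 - 3027) = 1/(-3230) = -1/3230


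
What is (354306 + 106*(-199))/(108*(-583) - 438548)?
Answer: -7573/11398 ≈ -0.66441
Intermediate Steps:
(354306 + 106*(-199))/(108*(-583) - 438548) = (354306 - 21094)/(-62964 - 438548) = 333212/(-501512) = 333212*(-1/501512) = -7573/11398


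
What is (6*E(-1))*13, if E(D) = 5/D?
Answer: -390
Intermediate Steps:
(6*E(-1))*13 = (6*(5/(-1)))*13 = (6*(5*(-1)))*13 = (6*(-5))*13 = -30*13 = -390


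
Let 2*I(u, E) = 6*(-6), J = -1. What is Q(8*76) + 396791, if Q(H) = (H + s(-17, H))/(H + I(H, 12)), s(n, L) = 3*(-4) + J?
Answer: 46821457/118 ≈ 3.9679e+5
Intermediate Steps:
I(u, E) = -18 (I(u, E) = (6*(-6))/2 = (½)*(-36) = -18)
s(n, L) = -13 (s(n, L) = 3*(-4) - 1 = -12 - 1 = -13)
Q(H) = (-13 + H)/(-18 + H) (Q(H) = (H - 13)/(H - 18) = (-13 + H)/(-18 + H))
Q(8*76) + 396791 = (-13 + 8*76)/(-18 + 8*76) + 396791 = (-13 + 608)/(-18 + 608) + 396791 = 595/590 + 396791 = (1/590)*595 + 396791 = 119/118 + 396791 = 46821457/118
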